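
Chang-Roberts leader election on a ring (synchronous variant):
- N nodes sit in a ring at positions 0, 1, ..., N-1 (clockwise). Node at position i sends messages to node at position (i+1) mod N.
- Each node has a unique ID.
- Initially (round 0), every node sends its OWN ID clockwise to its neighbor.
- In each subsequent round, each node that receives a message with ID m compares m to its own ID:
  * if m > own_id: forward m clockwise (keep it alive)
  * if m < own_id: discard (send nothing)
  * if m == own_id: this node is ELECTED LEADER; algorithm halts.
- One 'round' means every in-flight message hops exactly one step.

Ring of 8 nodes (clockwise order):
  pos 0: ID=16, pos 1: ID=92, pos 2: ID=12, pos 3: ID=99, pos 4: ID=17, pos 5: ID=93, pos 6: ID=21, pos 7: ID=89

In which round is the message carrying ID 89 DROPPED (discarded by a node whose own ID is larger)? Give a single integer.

Round 1: pos1(id92) recv 16: drop; pos2(id12) recv 92: fwd; pos3(id99) recv 12: drop; pos4(id17) recv 99: fwd; pos5(id93) recv 17: drop; pos6(id21) recv 93: fwd; pos7(id89) recv 21: drop; pos0(id16) recv 89: fwd
Round 2: pos3(id99) recv 92: drop; pos5(id93) recv 99: fwd; pos7(id89) recv 93: fwd; pos1(id92) recv 89: drop
Round 3: pos6(id21) recv 99: fwd; pos0(id16) recv 93: fwd
Round 4: pos7(id89) recv 99: fwd; pos1(id92) recv 93: fwd
Round 5: pos0(id16) recv 99: fwd; pos2(id12) recv 93: fwd
Round 6: pos1(id92) recv 99: fwd; pos3(id99) recv 93: drop
Round 7: pos2(id12) recv 99: fwd
Round 8: pos3(id99) recv 99: ELECTED
Message ID 89 originates at pos 7; dropped at pos 1 in round 2

Answer: 2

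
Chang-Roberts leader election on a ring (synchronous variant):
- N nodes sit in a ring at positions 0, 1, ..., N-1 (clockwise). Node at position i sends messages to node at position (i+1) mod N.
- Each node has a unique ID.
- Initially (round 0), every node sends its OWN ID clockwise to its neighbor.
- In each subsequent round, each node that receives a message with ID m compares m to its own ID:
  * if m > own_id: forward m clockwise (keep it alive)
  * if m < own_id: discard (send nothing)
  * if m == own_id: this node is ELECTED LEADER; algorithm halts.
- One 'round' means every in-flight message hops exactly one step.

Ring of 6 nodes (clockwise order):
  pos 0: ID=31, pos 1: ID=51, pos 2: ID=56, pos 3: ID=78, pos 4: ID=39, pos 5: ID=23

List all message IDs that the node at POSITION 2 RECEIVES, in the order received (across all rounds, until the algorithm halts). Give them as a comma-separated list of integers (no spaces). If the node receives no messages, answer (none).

Round 1: pos1(id51) recv 31: drop; pos2(id56) recv 51: drop; pos3(id78) recv 56: drop; pos4(id39) recv 78: fwd; pos5(id23) recv 39: fwd; pos0(id31) recv 23: drop
Round 2: pos5(id23) recv 78: fwd; pos0(id31) recv 39: fwd
Round 3: pos0(id31) recv 78: fwd; pos1(id51) recv 39: drop
Round 4: pos1(id51) recv 78: fwd
Round 5: pos2(id56) recv 78: fwd
Round 6: pos3(id78) recv 78: ELECTED

Answer: 51,78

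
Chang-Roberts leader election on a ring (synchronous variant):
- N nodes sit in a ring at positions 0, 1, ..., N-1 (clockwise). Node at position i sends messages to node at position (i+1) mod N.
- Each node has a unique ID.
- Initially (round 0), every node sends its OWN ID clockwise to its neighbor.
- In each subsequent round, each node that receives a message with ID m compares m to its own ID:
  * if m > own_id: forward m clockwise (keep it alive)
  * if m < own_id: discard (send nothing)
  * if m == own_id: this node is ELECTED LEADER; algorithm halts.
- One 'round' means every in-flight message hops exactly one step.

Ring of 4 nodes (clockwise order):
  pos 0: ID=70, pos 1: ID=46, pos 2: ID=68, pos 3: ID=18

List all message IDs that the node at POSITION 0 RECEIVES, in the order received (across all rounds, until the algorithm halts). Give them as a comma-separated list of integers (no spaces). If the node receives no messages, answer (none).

Answer: 18,68,70

Derivation:
Round 1: pos1(id46) recv 70: fwd; pos2(id68) recv 46: drop; pos3(id18) recv 68: fwd; pos0(id70) recv 18: drop
Round 2: pos2(id68) recv 70: fwd; pos0(id70) recv 68: drop
Round 3: pos3(id18) recv 70: fwd
Round 4: pos0(id70) recv 70: ELECTED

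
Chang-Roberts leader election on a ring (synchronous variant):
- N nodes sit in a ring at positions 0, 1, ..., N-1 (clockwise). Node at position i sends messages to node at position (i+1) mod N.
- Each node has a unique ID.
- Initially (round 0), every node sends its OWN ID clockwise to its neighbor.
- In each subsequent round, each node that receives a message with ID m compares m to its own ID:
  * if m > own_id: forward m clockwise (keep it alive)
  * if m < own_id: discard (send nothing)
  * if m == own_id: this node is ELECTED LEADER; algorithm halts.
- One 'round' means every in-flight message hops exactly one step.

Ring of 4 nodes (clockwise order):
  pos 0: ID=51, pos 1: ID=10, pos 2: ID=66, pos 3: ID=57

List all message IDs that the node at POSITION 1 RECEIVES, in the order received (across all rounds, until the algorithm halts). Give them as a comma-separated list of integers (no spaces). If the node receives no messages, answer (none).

Answer: 51,57,66

Derivation:
Round 1: pos1(id10) recv 51: fwd; pos2(id66) recv 10: drop; pos3(id57) recv 66: fwd; pos0(id51) recv 57: fwd
Round 2: pos2(id66) recv 51: drop; pos0(id51) recv 66: fwd; pos1(id10) recv 57: fwd
Round 3: pos1(id10) recv 66: fwd; pos2(id66) recv 57: drop
Round 4: pos2(id66) recv 66: ELECTED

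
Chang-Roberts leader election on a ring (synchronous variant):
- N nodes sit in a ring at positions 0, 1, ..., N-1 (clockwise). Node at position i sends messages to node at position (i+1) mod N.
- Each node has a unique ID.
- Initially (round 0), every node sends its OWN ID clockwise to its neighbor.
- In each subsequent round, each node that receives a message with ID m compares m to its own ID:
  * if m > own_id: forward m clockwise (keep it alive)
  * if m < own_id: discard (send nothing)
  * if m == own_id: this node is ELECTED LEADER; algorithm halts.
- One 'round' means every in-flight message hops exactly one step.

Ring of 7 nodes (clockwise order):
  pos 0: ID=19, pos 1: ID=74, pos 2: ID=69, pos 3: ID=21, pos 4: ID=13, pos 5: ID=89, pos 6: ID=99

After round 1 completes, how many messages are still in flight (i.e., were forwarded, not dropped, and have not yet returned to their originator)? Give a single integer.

Round 1: pos1(id74) recv 19: drop; pos2(id69) recv 74: fwd; pos3(id21) recv 69: fwd; pos4(id13) recv 21: fwd; pos5(id89) recv 13: drop; pos6(id99) recv 89: drop; pos0(id19) recv 99: fwd
After round 1: 4 messages still in flight

Answer: 4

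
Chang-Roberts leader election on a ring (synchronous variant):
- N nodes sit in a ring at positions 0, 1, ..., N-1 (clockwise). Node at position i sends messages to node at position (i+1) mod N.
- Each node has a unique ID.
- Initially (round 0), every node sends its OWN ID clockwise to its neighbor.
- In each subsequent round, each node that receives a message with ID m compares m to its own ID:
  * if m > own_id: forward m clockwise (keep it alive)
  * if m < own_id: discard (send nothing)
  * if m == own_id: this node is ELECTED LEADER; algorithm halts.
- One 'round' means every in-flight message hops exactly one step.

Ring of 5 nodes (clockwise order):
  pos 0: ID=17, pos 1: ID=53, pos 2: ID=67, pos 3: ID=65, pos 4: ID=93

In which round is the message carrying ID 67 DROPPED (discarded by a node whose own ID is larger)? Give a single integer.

Round 1: pos1(id53) recv 17: drop; pos2(id67) recv 53: drop; pos3(id65) recv 67: fwd; pos4(id93) recv 65: drop; pos0(id17) recv 93: fwd
Round 2: pos4(id93) recv 67: drop; pos1(id53) recv 93: fwd
Round 3: pos2(id67) recv 93: fwd
Round 4: pos3(id65) recv 93: fwd
Round 5: pos4(id93) recv 93: ELECTED
Message ID 67 originates at pos 2; dropped at pos 4 in round 2

Answer: 2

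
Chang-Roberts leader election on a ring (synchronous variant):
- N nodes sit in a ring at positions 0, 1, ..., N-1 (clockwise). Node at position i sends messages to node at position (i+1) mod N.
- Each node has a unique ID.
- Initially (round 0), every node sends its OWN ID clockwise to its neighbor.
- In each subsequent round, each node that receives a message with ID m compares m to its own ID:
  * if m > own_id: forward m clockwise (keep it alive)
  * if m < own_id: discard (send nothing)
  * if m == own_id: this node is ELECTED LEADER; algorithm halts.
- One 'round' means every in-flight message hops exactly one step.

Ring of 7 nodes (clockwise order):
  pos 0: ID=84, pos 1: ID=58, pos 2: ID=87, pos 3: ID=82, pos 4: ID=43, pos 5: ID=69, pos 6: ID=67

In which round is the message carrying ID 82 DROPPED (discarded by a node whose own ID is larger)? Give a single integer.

Round 1: pos1(id58) recv 84: fwd; pos2(id87) recv 58: drop; pos3(id82) recv 87: fwd; pos4(id43) recv 82: fwd; pos5(id69) recv 43: drop; pos6(id67) recv 69: fwd; pos0(id84) recv 67: drop
Round 2: pos2(id87) recv 84: drop; pos4(id43) recv 87: fwd; pos5(id69) recv 82: fwd; pos0(id84) recv 69: drop
Round 3: pos5(id69) recv 87: fwd; pos6(id67) recv 82: fwd
Round 4: pos6(id67) recv 87: fwd; pos0(id84) recv 82: drop
Round 5: pos0(id84) recv 87: fwd
Round 6: pos1(id58) recv 87: fwd
Round 7: pos2(id87) recv 87: ELECTED
Message ID 82 originates at pos 3; dropped at pos 0 in round 4

Answer: 4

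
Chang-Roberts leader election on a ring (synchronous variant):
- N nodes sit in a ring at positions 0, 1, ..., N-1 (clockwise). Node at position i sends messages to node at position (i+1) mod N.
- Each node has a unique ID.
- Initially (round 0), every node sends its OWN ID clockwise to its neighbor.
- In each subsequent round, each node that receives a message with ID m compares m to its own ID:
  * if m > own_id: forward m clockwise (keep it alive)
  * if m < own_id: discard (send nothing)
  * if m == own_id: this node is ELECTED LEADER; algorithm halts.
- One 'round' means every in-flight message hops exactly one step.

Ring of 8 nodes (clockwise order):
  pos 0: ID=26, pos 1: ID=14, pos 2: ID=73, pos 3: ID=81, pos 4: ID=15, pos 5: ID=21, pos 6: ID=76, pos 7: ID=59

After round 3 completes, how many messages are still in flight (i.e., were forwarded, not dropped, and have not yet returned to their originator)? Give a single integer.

Answer: 2

Derivation:
Round 1: pos1(id14) recv 26: fwd; pos2(id73) recv 14: drop; pos3(id81) recv 73: drop; pos4(id15) recv 81: fwd; pos5(id21) recv 15: drop; pos6(id76) recv 21: drop; pos7(id59) recv 76: fwd; pos0(id26) recv 59: fwd
Round 2: pos2(id73) recv 26: drop; pos5(id21) recv 81: fwd; pos0(id26) recv 76: fwd; pos1(id14) recv 59: fwd
Round 3: pos6(id76) recv 81: fwd; pos1(id14) recv 76: fwd; pos2(id73) recv 59: drop
After round 3: 2 messages still in flight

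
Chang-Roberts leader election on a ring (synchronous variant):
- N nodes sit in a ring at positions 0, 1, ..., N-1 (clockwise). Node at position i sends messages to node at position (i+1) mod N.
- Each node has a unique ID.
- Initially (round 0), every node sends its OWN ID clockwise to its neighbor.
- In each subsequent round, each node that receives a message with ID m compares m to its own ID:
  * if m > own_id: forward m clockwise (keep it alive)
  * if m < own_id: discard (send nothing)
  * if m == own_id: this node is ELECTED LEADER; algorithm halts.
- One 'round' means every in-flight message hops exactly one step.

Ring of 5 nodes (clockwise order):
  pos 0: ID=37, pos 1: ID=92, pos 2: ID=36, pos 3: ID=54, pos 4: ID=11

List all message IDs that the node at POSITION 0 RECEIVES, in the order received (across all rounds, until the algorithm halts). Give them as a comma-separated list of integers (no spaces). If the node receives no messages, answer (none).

Round 1: pos1(id92) recv 37: drop; pos2(id36) recv 92: fwd; pos3(id54) recv 36: drop; pos4(id11) recv 54: fwd; pos0(id37) recv 11: drop
Round 2: pos3(id54) recv 92: fwd; pos0(id37) recv 54: fwd
Round 3: pos4(id11) recv 92: fwd; pos1(id92) recv 54: drop
Round 4: pos0(id37) recv 92: fwd
Round 5: pos1(id92) recv 92: ELECTED

Answer: 11,54,92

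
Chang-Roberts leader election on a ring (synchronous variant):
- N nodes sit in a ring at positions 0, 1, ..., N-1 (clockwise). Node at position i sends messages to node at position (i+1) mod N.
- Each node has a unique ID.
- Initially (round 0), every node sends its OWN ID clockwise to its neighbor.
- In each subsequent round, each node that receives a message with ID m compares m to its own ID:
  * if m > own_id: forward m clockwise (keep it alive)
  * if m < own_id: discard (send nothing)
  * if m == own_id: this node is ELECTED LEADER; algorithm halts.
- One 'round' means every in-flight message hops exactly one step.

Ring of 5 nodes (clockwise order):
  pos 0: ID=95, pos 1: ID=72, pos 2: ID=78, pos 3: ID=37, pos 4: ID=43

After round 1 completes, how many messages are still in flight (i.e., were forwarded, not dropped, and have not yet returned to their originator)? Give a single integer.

Round 1: pos1(id72) recv 95: fwd; pos2(id78) recv 72: drop; pos3(id37) recv 78: fwd; pos4(id43) recv 37: drop; pos0(id95) recv 43: drop
After round 1: 2 messages still in flight

Answer: 2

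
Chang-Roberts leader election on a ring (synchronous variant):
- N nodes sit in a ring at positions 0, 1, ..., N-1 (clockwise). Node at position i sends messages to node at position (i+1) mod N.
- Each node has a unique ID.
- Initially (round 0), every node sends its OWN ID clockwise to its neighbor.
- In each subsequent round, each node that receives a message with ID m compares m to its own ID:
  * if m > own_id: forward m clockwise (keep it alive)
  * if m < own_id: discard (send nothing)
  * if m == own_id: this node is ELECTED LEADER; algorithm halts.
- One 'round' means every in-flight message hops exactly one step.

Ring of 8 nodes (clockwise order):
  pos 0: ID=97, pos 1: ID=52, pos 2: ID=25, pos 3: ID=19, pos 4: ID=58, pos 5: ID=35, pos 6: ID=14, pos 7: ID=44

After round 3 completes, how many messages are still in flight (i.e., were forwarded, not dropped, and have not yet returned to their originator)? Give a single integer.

Answer: 2

Derivation:
Round 1: pos1(id52) recv 97: fwd; pos2(id25) recv 52: fwd; pos3(id19) recv 25: fwd; pos4(id58) recv 19: drop; pos5(id35) recv 58: fwd; pos6(id14) recv 35: fwd; pos7(id44) recv 14: drop; pos0(id97) recv 44: drop
Round 2: pos2(id25) recv 97: fwd; pos3(id19) recv 52: fwd; pos4(id58) recv 25: drop; pos6(id14) recv 58: fwd; pos7(id44) recv 35: drop
Round 3: pos3(id19) recv 97: fwd; pos4(id58) recv 52: drop; pos7(id44) recv 58: fwd
After round 3: 2 messages still in flight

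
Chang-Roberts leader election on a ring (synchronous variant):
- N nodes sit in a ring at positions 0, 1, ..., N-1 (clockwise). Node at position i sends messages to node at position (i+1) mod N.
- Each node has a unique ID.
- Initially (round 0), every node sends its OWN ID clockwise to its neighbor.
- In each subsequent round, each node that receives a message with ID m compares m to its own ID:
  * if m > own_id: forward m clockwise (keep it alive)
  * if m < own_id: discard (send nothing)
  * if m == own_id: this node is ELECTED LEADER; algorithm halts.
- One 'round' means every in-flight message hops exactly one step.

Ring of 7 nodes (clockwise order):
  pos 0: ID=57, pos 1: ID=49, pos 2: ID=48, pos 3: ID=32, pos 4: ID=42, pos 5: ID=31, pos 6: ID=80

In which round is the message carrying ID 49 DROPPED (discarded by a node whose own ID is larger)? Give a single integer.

Answer: 5

Derivation:
Round 1: pos1(id49) recv 57: fwd; pos2(id48) recv 49: fwd; pos3(id32) recv 48: fwd; pos4(id42) recv 32: drop; pos5(id31) recv 42: fwd; pos6(id80) recv 31: drop; pos0(id57) recv 80: fwd
Round 2: pos2(id48) recv 57: fwd; pos3(id32) recv 49: fwd; pos4(id42) recv 48: fwd; pos6(id80) recv 42: drop; pos1(id49) recv 80: fwd
Round 3: pos3(id32) recv 57: fwd; pos4(id42) recv 49: fwd; pos5(id31) recv 48: fwd; pos2(id48) recv 80: fwd
Round 4: pos4(id42) recv 57: fwd; pos5(id31) recv 49: fwd; pos6(id80) recv 48: drop; pos3(id32) recv 80: fwd
Round 5: pos5(id31) recv 57: fwd; pos6(id80) recv 49: drop; pos4(id42) recv 80: fwd
Round 6: pos6(id80) recv 57: drop; pos5(id31) recv 80: fwd
Round 7: pos6(id80) recv 80: ELECTED
Message ID 49 originates at pos 1; dropped at pos 6 in round 5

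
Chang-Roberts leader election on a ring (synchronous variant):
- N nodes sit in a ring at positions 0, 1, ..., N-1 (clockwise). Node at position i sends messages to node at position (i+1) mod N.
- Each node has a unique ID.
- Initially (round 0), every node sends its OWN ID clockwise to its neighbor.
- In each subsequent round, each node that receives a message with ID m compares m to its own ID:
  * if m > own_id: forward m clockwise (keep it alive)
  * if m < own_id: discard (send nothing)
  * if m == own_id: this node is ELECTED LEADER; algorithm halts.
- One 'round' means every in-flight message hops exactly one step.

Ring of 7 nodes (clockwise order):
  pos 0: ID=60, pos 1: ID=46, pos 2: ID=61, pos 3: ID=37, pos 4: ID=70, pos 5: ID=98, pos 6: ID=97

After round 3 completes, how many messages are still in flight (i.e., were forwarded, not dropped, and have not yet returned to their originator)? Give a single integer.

Round 1: pos1(id46) recv 60: fwd; pos2(id61) recv 46: drop; pos3(id37) recv 61: fwd; pos4(id70) recv 37: drop; pos5(id98) recv 70: drop; pos6(id97) recv 98: fwd; pos0(id60) recv 97: fwd
Round 2: pos2(id61) recv 60: drop; pos4(id70) recv 61: drop; pos0(id60) recv 98: fwd; pos1(id46) recv 97: fwd
Round 3: pos1(id46) recv 98: fwd; pos2(id61) recv 97: fwd
After round 3: 2 messages still in flight

Answer: 2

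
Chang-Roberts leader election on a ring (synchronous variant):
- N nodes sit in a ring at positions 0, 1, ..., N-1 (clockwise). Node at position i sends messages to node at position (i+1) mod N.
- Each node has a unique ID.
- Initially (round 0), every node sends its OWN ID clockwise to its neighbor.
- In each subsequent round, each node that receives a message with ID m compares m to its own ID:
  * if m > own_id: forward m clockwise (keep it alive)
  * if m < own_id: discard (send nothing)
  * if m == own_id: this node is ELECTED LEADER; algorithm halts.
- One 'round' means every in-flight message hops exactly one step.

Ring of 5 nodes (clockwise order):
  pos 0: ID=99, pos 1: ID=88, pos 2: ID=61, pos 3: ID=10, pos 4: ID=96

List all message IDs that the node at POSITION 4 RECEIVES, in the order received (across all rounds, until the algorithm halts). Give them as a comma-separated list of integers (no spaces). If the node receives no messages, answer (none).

Round 1: pos1(id88) recv 99: fwd; pos2(id61) recv 88: fwd; pos3(id10) recv 61: fwd; pos4(id96) recv 10: drop; pos0(id99) recv 96: drop
Round 2: pos2(id61) recv 99: fwd; pos3(id10) recv 88: fwd; pos4(id96) recv 61: drop
Round 3: pos3(id10) recv 99: fwd; pos4(id96) recv 88: drop
Round 4: pos4(id96) recv 99: fwd
Round 5: pos0(id99) recv 99: ELECTED

Answer: 10,61,88,99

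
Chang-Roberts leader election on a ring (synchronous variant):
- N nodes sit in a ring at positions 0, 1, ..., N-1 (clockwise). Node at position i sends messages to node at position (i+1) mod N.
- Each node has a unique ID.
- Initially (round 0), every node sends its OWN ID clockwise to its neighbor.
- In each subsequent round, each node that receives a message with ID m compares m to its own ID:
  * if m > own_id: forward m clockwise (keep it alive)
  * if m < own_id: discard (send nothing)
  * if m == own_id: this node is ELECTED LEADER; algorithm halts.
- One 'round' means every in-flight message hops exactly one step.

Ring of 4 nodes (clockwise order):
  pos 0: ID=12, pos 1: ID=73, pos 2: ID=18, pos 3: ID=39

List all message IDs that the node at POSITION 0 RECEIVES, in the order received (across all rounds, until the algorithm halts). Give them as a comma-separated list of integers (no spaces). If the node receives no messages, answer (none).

Answer: 39,73

Derivation:
Round 1: pos1(id73) recv 12: drop; pos2(id18) recv 73: fwd; pos3(id39) recv 18: drop; pos0(id12) recv 39: fwd
Round 2: pos3(id39) recv 73: fwd; pos1(id73) recv 39: drop
Round 3: pos0(id12) recv 73: fwd
Round 4: pos1(id73) recv 73: ELECTED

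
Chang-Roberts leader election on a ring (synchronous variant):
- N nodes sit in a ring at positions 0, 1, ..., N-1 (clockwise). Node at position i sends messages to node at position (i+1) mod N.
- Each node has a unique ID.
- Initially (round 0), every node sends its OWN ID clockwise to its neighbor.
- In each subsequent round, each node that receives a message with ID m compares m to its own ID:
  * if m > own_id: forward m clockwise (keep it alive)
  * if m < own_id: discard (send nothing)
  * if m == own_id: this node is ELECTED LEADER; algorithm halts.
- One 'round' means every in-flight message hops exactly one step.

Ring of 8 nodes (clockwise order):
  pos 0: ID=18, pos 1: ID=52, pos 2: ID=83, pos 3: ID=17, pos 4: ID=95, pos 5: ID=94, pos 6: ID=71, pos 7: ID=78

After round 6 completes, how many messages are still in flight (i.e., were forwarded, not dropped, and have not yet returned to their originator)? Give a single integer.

Round 1: pos1(id52) recv 18: drop; pos2(id83) recv 52: drop; pos3(id17) recv 83: fwd; pos4(id95) recv 17: drop; pos5(id94) recv 95: fwd; pos6(id71) recv 94: fwd; pos7(id78) recv 71: drop; pos0(id18) recv 78: fwd
Round 2: pos4(id95) recv 83: drop; pos6(id71) recv 95: fwd; pos7(id78) recv 94: fwd; pos1(id52) recv 78: fwd
Round 3: pos7(id78) recv 95: fwd; pos0(id18) recv 94: fwd; pos2(id83) recv 78: drop
Round 4: pos0(id18) recv 95: fwd; pos1(id52) recv 94: fwd
Round 5: pos1(id52) recv 95: fwd; pos2(id83) recv 94: fwd
Round 6: pos2(id83) recv 95: fwd; pos3(id17) recv 94: fwd
After round 6: 2 messages still in flight

Answer: 2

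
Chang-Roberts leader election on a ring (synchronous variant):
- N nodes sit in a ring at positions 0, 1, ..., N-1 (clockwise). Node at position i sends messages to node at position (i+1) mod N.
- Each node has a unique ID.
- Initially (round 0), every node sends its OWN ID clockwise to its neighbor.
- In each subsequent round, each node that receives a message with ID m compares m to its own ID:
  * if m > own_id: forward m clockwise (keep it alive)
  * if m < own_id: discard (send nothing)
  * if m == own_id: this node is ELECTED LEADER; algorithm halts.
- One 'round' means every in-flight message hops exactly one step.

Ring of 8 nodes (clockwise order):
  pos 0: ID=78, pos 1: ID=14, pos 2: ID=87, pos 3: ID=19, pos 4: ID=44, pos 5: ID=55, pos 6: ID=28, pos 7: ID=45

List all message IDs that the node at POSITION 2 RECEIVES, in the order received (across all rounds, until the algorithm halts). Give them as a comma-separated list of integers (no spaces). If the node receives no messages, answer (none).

Answer: 14,78,87

Derivation:
Round 1: pos1(id14) recv 78: fwd; pos2(id87) recv 14: drop; pos3(id19) recv 87: fwd; pos4(id44) recv 19: drop; pos5(id55) recv 44: drop; pos6(id28) recv 55: fwd; pos7(id45) recv 28: drop; pos0(id78) recv 45: drop
Round 2: pos2(id87) recv 78: drop; pos4(id44) recv 87: fwd; pos7(id45) recv 55: fwd
Round 3: pos5(id55) recv 87: fwd; pos0(id78) recv 55: drop
Round 4: pos6(id28) recv 87: fwd
Round 5: pos7(id45) recv 87: fwd
Round 6: pos0(id78) recv 87: fwd
Round 7: pos1(id14) recv 87: fwd
Round 8: pos2(id87) recv 87: ELECTED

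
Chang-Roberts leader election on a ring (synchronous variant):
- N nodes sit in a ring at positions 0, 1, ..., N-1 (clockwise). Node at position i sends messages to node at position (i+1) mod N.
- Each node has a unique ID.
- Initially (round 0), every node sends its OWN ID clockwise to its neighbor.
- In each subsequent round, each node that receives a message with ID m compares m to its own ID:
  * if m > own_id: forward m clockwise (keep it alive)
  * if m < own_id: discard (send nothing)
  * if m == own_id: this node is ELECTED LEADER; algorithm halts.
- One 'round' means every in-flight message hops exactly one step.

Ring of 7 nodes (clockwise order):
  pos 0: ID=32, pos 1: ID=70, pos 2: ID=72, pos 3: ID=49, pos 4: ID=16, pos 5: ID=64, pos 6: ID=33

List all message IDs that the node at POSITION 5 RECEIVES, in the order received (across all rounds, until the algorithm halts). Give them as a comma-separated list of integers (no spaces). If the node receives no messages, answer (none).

Answer: 16,49,72

Derivation:
Round 1: pos1(id70) recv 32: drop; pos2(id72) recv 70: drop; pos3(id49) recv 72: fwd; pos4(id16) recv 49: fwd; pos5(id64) recv 16: drop; pos6(id33) recv 64: fwd; pos0(id32) recv 33: fwd
Round 2: pos4(id16) recv 72: fwd; pos5(id64) recv 49: drop; pos0(id32) recv 64: fwd; pos1(id70) recv 33: drop
Round 3: pos5(id64) recv 72: fwd; pos1(id70) recv 64: drop
Round 4: pos6(id33) recv 72: fwd
Round 5: pos0(id32) recv 72: fwd
Round 6: pos1(id70) recv 72: fwd
Round 7: pos2(id72) recv 72: ELECTED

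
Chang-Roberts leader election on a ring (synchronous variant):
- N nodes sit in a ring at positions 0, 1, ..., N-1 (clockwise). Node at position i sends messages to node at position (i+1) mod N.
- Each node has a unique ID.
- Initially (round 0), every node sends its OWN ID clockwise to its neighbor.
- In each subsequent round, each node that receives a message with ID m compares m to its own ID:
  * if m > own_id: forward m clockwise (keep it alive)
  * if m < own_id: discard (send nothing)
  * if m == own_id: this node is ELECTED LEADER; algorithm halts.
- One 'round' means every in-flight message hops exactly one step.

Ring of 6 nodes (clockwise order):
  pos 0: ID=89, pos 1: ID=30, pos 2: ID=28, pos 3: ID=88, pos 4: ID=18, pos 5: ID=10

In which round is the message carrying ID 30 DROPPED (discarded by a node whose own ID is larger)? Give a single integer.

Answer: 2

Derivation:
Round 1: pos1(id30) recv 89: fwd; pos2(id28) recv 30: fwd; pos3(id88) recv 28: drop; pos4(id18) recv 88: fwd; pos5(id10) recv 18: fwd; pos0(id89) recv 10: drop
Round 2: pos2(id28) recv 89: fwd; pos3(id88) recv 30: drop; pos5(id10) recv 88: fwd; pos0(id89) recv 18: drop
Round 3: pos3(id88) recv 89: fwd; pos0(id89) recv 88: drop
Round 4: pos4(id18) recv 89: fwd
Round 5: pos5(id10) recv 89: fwd
Round 6: pos0(id89) recv 89: ELECTED
Message ID 30 originates at pos 1; dropped at pos 3 in round 2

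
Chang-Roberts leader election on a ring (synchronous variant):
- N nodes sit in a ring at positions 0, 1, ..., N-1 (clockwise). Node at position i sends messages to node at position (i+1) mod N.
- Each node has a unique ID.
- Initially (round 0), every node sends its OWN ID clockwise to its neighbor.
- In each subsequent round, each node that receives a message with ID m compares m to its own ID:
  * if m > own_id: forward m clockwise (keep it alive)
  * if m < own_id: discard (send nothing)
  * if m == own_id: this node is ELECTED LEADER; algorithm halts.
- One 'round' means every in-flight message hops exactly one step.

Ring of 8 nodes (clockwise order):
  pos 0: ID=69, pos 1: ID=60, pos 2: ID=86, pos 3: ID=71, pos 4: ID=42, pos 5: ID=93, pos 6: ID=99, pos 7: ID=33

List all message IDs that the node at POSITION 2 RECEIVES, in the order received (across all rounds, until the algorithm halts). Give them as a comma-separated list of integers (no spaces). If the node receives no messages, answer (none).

Answer: 60,69,99

Derivation:
Round 1: pos1(id60) recv 69: fwd; pos2(id86) recv 60: drop; pos3(id71) recv 86: fwd; pos4(id42) recv 71: fwd; pos5(id93) recv 42: drop; pos6(id99) recv 93: drop; pos7(id33) recv 99: fwd; pos0(id69) recv 33: drop
Round 2: pos2(id86) recv 69: drop; pos4(id42) recv 86: fwd; pos5(id93) recv 71: drop; pos0(id69) recv 99: fwd
Round 3: pos5(id93) recv 86: drop; pos1(id60) recv 99: fwd
Round 4: pos2(id86) recv 99: fwd
Round 5: pos3(id71) recv 99: fwd
Round 6: pos4(id42) recv 99: fwd
Round 7: pos5(id93) recv 99: fwd
Round 8: pos6(id99) recv 99: ELECTED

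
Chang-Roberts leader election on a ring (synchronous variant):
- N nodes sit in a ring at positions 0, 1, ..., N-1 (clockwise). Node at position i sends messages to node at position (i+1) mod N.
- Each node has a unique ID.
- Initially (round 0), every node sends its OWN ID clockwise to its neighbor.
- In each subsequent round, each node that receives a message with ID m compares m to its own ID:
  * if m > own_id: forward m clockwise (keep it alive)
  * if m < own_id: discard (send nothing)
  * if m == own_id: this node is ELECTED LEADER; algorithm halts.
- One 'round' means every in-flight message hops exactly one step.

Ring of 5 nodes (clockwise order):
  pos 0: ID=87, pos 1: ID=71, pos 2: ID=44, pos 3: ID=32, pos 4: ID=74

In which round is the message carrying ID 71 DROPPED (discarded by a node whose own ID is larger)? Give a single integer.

Round 1: pos1(id71) recv 87: fwd; pos2(id44) recv 71: fwd; pos3(id32) recv 44: fwd; pos4(id74) recv 32: drop; pos0(id87) recv 74: drop
Round 2: pos2(id44) recv 87: fwd; pos3(id32) recv 71: fwd; pos4(id74) recv 44: drop
Round 3: pos3(id32) recv 87: fwd; pos4(id74) recv 71: drop
Round 4: pos4(id74) recv 87: fwd
Round 5: pos0(id87) recv 87: ELECTED
Message ID 71 originates at pos 1; dropped at pos 4 in round 3

Answer: 3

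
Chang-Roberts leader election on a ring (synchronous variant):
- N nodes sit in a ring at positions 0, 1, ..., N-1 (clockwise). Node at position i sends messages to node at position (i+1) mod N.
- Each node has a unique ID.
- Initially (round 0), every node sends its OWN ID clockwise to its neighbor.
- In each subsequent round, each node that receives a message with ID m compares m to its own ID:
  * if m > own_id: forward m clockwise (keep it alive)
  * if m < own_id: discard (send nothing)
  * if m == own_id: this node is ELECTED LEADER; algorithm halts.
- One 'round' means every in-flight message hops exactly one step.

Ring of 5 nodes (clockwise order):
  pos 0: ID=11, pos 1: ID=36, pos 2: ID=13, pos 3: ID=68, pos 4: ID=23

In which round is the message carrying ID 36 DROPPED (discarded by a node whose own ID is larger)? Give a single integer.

Answer: 2

Derivation:
Round 1: pos1(id36) recv 11: drop; pos2(id13) recv 36: fwd; pos3(id68) recv 13: drop; pos4(id23) recv 68: fwd; pos0(id11) recv 23: fwd
Round 2: pos3(id68) recv 36: drop; pos0(id11) recv 68: fwd; pos1(id36) recv 23: drop
Round 3: pos1(id36) recv 68: fwd
Round 4: pos2(id13) recv 68: fwd
Round 5: pos3(id68) recv 68: ELECTED
Message ID 36 originates at pos 1; dropped at pos 3 in round 2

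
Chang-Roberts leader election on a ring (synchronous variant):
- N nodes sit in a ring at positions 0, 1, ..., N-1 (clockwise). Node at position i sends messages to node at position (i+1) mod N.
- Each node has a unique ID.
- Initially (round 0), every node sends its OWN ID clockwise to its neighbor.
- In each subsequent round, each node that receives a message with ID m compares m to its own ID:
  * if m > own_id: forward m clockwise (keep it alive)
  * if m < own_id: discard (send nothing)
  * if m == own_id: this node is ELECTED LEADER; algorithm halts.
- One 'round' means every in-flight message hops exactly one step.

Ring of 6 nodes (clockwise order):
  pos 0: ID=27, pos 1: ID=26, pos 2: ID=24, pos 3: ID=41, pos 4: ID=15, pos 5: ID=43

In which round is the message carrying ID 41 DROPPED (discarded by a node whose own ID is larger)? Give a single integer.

Round 1: pos1(id26) recv 27: fwd; pos2(id24) recv 26: fwd; pos3(id41) recv 24: drop; pos4(id15) recv 41: fwd; pos5(id43) recv 15: drop; pos0(id27) recv 43: fwd
Round 2: pos2(id24) recv 27: fwd; pos3(id41) recv 26: drop; pos5(id43) recv 41: drop; pos1(id26) recv 43: fwd
Round 3: pos3(id41) recv 27: drop; pos2(id24) recv 43: fwd
Round 4: pos3(id41) recv 43: fwd
Round 5: pos4(id15) recv 43: fwd
Round 6: pos5(id43) recv 43: ELECTED
Message ID 41 originates at pos 3; dropped at pos 5 in round 2

Answer: 2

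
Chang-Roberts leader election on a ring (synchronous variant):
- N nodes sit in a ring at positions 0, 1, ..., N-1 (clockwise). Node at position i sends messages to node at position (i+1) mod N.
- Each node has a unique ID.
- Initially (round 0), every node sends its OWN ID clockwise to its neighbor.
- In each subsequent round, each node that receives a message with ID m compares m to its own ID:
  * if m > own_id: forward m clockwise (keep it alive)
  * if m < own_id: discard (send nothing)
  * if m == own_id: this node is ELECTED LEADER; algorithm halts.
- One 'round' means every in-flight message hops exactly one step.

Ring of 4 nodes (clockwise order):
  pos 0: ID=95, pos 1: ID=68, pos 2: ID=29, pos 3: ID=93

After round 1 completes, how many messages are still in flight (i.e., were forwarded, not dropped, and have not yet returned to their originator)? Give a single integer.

Round 1: pos1(id68) recv 95: fwd; pos2(id29) recv 68: fwd; pos3(id93) recv 29: drop; pos0(id95) recv 93: drop
After round 1: 2 messages still in flight

Answer: 2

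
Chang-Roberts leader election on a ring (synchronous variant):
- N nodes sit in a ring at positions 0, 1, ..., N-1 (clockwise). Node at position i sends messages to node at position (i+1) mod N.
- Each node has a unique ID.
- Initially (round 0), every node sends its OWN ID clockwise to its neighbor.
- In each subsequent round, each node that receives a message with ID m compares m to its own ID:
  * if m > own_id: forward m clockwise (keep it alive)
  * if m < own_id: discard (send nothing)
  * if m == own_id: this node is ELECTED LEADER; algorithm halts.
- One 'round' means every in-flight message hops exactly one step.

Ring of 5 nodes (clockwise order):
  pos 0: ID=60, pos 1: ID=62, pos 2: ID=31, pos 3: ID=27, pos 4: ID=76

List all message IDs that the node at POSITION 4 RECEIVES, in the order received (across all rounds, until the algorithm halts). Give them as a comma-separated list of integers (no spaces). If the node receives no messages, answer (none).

Round 1: pos1(id62) recv 60: drop; pos2(id31) recv 62: fwd; pos3(id27) recv 31: fwd; pos4(id76) recv 27: drop; pos0(id60) recv 76: fwd
Round 2: pos3(id27) recv 62: fwd; pos4(id76) recv 31: drop; pos1(id62) recv 76: fwd
Round 3: pos4(id76) recv 62: drop; pos2(id31) recv 76: fwd
Round 4: pos3(id27) recv 76: fwd
Round 5: pos4(id76) recv 76: ELECTED

Answer: 27,31,62,76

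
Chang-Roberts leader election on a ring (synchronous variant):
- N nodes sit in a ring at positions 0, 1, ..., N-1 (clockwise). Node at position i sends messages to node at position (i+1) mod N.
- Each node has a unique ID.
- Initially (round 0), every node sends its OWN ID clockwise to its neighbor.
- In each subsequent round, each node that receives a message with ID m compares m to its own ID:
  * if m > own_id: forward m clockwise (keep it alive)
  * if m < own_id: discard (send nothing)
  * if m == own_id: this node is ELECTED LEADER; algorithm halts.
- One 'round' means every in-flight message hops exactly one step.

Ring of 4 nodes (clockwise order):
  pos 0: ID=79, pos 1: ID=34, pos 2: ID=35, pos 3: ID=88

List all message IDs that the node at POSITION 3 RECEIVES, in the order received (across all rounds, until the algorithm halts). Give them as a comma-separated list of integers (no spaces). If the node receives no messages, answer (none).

Round 1: pos1(id34) recv 79: fwd; pos2(id35) recv 34: drop; pos3(id88) recv 35: drop; pos0(id79) recv 88: fwd
Round 2: pos2(id35) recv 79: fwd; pos1(id34) recv 88: fwd
Round 3: pos3(id88) recv 79: drop; pos2(id35) recv 88: fwd
Round 4: pos3(id88) recv 88: ELECTED

Answer: 35,79,88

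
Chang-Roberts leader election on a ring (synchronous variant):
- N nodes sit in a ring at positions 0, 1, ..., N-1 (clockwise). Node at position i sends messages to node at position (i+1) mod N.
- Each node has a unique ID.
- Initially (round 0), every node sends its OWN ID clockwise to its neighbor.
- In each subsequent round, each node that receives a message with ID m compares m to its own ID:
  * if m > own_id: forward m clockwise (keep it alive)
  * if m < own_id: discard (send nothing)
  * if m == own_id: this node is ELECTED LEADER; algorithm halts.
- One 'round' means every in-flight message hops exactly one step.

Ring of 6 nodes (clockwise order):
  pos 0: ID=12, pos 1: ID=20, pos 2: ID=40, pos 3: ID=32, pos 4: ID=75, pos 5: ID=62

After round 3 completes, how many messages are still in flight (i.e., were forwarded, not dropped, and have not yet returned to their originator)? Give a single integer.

Answer: 2

Derivation:
Round 1: pos1(id20) recv 12: drop; pos2(id40) recv 20: drop; pos3(id32) recv 40: fwd; pos4(id75) recv 32: drop; pos5(id62) recv 75: fwd; pos0(id12) recv 62: fwd
Round 2: pos4(id75) recv 40: drop; pos0(id12) recv 75: fwd; pos1(id20) recv 62: fwd
Round 3: pos1(id20) recv 75: fwd; pos2(id40) recv 62: fwd
After round 3: 2 messages still in flight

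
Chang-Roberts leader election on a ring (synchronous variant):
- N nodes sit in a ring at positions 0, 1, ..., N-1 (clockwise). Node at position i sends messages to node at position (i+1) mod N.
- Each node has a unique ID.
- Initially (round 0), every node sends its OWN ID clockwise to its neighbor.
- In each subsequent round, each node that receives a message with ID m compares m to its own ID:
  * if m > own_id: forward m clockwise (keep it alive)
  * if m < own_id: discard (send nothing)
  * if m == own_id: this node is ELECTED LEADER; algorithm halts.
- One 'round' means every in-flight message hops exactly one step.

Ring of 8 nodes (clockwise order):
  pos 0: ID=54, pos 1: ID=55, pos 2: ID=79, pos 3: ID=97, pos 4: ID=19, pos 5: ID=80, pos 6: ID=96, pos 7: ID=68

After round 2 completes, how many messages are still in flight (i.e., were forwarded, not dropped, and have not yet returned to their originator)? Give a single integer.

Answer: 3

Derivation:
Round 1: pos1(id55) recv 54: drop; pos2(id79) recv 55: drop; pos3(id97) recv 79: drop; pos4(id19) recv 97: fwd; pos5(id80) recv 19: drop; pos6(id96) recv 80: drop; pos7(id68) recv 96: fwd; pos0(id54) recv 68: fwd
Round 2: pos5(id80) recv 97: fwd; pos0(id54) recv 96: fwd; pos1(id55) recv 68: fwd
After round 2: 3 messages still in flight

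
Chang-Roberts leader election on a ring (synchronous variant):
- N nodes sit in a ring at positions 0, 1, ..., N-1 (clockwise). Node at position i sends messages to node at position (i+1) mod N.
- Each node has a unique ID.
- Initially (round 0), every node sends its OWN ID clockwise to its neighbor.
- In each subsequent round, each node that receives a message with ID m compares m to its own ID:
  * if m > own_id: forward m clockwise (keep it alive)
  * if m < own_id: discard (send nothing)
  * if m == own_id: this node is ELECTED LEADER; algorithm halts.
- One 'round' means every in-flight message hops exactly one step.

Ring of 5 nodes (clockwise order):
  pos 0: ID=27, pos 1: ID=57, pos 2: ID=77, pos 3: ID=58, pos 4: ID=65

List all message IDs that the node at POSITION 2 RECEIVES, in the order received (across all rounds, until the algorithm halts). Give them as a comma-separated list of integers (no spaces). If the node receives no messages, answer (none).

Round 1: pos1(id57) recv 27: drop; pos2(id77) recv 57: drop; pos3(id58) recv 77: fwd; pos4(id65) recv 58: drop; pos0(id27) recv 65: fwd
Round 2: pos4(id65) recv 77: fwd; pos1(id57) recv 65: fwd
Round 3: pos0(id27) recv 77: fwd; pos2(id77) recv 65: drop
Round 4: pos1(id57) recv 77: fwd
Round 5: pos2(id77) recv 77: ELECTED

Answer: 57,65,77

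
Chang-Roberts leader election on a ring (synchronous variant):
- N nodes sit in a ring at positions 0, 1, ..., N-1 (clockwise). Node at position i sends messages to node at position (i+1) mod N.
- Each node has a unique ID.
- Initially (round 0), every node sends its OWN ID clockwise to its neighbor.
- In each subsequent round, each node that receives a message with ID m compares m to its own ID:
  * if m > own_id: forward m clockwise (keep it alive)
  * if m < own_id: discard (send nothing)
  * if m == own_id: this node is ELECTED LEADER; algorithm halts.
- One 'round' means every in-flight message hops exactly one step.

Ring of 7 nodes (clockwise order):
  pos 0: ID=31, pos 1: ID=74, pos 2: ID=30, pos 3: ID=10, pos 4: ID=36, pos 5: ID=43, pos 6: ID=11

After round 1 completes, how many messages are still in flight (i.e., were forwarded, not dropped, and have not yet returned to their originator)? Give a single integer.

Round 1: pos1(id74) recv 31: drop; pos2(id30) recv 74: fwd; pos3(id10) recv 30: fwd; pos4(id36) recv 10: drop; pos5(id43) recv 36: drop; pos6(id11) recv 43: fwd; pos0(id31) recv 11: drop
After round 1: 3 messages still in flight

Answer: 3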